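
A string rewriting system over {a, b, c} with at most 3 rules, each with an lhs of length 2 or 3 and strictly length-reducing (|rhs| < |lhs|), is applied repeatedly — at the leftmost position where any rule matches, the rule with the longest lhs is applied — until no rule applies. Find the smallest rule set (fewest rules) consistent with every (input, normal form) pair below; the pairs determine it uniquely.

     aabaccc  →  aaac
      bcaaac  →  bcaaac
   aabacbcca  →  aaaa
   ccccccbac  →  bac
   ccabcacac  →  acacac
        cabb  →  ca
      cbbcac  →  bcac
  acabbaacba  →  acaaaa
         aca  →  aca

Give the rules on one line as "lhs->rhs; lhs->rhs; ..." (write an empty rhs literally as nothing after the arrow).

  | aabaccc => aaaccc => aaac
  | bcaaac
  | aabacbcca => aaacbcca => aaacca => aaaa
  | ccccccbac => ccccbac => ccbac => bac

ab->a; cb->; cc->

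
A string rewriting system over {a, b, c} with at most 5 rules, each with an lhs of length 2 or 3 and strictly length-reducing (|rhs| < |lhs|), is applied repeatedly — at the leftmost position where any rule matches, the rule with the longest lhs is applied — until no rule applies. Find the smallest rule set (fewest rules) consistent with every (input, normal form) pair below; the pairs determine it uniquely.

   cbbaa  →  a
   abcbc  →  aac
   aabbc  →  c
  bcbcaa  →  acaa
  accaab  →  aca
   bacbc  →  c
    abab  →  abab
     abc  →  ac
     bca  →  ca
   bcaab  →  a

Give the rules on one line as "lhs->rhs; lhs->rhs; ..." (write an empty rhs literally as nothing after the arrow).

  | cbbaa => abaa => a
  | abcbc => acbc => aac
  | aabbc => bbc => bc => c
  | bcbcaa => cbcaa => acaa

aab->b; baa->; bc->c; cb->a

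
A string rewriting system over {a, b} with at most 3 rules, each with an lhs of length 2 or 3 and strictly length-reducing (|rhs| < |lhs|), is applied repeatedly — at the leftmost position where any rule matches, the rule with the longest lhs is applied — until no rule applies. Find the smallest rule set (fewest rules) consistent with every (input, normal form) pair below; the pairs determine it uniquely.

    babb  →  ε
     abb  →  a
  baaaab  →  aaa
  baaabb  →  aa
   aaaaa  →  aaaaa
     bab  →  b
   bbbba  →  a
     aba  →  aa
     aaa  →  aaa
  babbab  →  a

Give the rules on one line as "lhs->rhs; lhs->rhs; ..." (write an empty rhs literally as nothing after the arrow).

ab->a; ba->; bb->

  | babb => bb => ε
  | abb => ab => a
  | baaaab => aaab => aaa
  | baaabb => aabb => aab => aa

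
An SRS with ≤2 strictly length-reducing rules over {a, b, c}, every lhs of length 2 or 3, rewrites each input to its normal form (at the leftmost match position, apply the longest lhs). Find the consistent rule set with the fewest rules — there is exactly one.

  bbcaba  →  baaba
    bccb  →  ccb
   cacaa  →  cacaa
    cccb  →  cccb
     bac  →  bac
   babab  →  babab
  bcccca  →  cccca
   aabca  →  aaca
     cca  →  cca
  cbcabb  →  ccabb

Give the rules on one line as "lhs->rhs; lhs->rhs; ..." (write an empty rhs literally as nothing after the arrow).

  | bbcaba => baaba
  | bccb => ccb
  | cacaa
  | cccb

bbc->ba; bc->c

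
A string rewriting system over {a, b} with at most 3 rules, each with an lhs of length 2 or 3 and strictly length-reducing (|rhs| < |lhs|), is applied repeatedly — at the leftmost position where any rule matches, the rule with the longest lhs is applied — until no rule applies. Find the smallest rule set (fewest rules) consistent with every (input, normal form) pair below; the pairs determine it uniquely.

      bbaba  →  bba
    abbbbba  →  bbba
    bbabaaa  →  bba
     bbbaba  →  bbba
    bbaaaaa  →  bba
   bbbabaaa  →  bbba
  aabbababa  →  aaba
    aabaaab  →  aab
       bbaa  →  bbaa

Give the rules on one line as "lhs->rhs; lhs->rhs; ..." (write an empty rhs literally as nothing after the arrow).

  | bbaba => bba
  | abbbbba => bbba
  | bbabaaa => bbaaa => bba
  | bbbaba => bbba

aaa->a; abb->; bab->b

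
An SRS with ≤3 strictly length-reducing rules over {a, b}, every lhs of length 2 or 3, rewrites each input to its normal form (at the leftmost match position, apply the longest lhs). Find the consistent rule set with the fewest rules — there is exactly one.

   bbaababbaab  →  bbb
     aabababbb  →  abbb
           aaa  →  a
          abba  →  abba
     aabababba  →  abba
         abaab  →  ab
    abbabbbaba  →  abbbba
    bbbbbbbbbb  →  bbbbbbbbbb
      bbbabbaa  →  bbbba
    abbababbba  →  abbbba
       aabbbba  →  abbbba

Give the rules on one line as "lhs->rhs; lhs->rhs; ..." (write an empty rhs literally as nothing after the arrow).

  | bbaababbaab => bbababbaab => bbabbaab => bbbaab => bbbab => bbb
  | aabababbb => abababbb => ababbb => abbb
  | aaa => aa => a
  | abba

aa->a; bab->b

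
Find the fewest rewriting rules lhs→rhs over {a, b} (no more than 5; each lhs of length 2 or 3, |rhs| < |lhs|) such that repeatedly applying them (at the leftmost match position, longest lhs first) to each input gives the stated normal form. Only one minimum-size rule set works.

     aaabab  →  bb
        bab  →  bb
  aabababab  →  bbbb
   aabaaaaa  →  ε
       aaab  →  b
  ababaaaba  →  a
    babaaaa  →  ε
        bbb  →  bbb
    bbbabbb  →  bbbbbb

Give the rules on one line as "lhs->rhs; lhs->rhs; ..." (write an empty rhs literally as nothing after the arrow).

  | aaabab => aabab => bab => bb
  | bab => bb
  | aabababab => bababab => bbabab => bbbab => bbbb
  | aabaaaaa => baaaaa => aaaaa => aaaa => aaa => aa => ε

aa->; aaa->aa; ba->a; bab->bb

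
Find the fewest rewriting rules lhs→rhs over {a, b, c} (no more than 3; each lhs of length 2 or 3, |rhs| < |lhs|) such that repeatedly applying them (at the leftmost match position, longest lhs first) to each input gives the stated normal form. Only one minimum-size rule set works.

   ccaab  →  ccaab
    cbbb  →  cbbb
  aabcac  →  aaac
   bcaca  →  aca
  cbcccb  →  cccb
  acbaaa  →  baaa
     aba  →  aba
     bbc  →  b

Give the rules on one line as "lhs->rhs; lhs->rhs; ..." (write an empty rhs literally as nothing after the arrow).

  | ccaab
  | cbbb
  | aabcac => aaac
  | bcaca => aca

acb->b; bc->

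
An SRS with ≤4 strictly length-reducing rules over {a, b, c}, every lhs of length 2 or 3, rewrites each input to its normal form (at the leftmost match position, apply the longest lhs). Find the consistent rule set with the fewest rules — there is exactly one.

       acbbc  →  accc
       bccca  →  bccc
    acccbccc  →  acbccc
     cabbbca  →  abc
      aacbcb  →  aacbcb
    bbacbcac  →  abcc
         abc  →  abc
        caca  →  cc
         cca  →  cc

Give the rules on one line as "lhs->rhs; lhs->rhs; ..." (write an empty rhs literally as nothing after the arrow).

  | acbbc => accc
  | bccca => bccc
  | acccbccc => acabccc => acbccc
  | cabbbca => cbbbca => ccbca => abca => abc

bb->c; ca->c; ccb->ab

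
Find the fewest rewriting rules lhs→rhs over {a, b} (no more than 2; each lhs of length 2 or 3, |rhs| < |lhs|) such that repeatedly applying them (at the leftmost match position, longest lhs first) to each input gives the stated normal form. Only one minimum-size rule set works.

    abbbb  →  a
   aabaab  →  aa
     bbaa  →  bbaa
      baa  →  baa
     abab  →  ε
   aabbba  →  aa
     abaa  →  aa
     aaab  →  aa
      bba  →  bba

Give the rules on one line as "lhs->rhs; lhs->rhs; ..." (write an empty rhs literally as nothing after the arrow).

ab->; abb->a

  | abbbb => abb => a
  | aabaab => aaab => aa
  | bbaa
  | baa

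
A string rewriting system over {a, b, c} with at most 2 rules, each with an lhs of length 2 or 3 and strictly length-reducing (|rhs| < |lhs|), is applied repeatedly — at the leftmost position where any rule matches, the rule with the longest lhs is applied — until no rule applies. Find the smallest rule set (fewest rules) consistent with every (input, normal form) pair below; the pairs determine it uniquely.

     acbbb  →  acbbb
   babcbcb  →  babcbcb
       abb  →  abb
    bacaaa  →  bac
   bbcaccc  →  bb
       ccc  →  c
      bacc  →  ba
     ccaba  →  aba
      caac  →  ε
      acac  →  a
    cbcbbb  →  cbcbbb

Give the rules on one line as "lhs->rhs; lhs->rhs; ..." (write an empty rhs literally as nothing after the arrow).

ca->c; cc->

  | acbbb
  | babcbcb
  | abb
  | bacaaa => bacaa => baca => bac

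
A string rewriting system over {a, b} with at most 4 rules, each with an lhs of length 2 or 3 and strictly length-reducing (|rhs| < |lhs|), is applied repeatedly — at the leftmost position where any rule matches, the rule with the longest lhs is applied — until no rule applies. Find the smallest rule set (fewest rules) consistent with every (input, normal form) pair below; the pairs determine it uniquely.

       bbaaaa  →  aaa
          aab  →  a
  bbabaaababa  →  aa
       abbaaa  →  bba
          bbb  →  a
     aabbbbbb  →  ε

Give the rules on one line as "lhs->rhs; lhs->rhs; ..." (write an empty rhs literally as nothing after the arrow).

ab->; baa->bb; bbb->a

  | bbaaaa => bbbaa => aaa
  | aab => a
  | bbabaaababa => bbaaababa => bbbababa => aababa => aaba => aa
  | abbaaa => baaa => bba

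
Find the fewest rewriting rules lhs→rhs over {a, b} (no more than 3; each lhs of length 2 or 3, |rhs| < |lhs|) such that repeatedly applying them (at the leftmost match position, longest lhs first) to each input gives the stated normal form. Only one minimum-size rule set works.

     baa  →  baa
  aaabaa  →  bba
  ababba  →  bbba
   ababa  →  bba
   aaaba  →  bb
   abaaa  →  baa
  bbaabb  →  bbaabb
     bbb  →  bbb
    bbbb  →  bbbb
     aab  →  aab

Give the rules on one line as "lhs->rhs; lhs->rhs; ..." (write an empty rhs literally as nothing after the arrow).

aaa->ba; aba->b

  | baa
  | aaabaa => babaa => bba
  | ababba => bbba
  | ababa => bba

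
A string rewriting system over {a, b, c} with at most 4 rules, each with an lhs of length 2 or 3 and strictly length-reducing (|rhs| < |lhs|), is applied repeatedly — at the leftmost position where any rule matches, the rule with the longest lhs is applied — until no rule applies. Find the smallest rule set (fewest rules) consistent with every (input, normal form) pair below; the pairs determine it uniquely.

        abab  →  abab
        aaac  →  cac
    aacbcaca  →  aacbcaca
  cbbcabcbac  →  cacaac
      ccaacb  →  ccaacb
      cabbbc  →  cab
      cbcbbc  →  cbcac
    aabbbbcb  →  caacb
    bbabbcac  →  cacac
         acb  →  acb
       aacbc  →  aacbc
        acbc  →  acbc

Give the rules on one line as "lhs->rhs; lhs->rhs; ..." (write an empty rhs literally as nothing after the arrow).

aaa->ca; abc->b; bb->a

  | abab
  | aaac => cac
  | aacbcaca
  | cbbcabcbac => cacabcbac => cacbbac => cacaac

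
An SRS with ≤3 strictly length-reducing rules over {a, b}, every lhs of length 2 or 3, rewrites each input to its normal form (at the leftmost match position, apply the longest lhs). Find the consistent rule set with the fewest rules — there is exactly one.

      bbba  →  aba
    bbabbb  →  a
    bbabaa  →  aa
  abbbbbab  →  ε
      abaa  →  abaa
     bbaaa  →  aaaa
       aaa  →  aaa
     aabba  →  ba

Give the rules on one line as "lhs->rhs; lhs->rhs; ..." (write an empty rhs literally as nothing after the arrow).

  | bbba => aba
  | bbabbb => aabbb => bb => a
  | bbabaa => aabaa => aa
  | abbbbbab => aabbbab => bbab => aab => ε

aab->; bb->a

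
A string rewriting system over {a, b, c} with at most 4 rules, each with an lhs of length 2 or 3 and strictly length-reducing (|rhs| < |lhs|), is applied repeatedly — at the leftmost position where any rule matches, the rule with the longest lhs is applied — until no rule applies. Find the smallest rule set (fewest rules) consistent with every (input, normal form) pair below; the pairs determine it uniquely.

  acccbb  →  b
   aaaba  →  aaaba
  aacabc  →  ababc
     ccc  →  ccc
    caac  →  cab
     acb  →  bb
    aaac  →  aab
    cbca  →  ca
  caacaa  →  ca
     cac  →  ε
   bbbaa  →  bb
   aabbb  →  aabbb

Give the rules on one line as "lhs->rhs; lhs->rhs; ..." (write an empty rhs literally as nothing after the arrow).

ac->b; baa->; cb->

  | acccbb => bccbb => bcb => b
  | aaaba
  | aacabc => ababc
  | ccc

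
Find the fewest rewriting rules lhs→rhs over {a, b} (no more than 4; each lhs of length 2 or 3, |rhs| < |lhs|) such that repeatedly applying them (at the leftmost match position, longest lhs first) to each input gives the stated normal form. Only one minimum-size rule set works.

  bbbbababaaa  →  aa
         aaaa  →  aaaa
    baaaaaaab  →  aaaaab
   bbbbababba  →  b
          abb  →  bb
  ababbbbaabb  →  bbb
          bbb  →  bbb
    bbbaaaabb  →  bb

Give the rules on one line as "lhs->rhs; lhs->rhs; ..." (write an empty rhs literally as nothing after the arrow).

abb->bb; baa->; bba->

  | bbbbababaaa => bbbabaaa => bbaaa => aa
  | aaaa
  | baaaaaaab => aaaaab
  | bbbbababba => bbbabba => bbba => b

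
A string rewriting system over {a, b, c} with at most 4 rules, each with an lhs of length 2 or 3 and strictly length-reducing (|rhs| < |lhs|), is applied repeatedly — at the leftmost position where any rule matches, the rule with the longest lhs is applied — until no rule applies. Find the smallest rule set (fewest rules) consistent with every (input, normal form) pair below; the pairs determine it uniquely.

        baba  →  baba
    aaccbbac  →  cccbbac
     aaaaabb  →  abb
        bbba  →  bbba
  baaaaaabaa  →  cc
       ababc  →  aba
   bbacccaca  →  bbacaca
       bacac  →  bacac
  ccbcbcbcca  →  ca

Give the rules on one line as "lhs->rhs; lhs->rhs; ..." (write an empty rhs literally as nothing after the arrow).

aa->c; bc->; cca->a

  | baba
  | aaccbbac => cccbbac
  | aaaaabb => caaabb => ccabb => abb
  | bbba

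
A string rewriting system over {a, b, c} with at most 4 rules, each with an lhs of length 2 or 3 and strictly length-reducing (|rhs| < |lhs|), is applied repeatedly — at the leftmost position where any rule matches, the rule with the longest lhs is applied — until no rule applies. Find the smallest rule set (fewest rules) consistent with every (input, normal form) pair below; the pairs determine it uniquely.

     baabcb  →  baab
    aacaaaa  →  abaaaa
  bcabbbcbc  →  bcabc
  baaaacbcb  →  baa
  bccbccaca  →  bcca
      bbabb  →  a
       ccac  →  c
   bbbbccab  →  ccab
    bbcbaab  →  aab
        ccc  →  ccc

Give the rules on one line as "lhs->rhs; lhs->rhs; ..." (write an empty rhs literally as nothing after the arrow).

ac->b; bb->; cb->

  | baabcb => baab
  | aacaaaa => abaaaa
  | bcabbbcbc => bcabcbc => bcabc
  | baaaacbcb => baaabbcb => baaacb => baabb => baa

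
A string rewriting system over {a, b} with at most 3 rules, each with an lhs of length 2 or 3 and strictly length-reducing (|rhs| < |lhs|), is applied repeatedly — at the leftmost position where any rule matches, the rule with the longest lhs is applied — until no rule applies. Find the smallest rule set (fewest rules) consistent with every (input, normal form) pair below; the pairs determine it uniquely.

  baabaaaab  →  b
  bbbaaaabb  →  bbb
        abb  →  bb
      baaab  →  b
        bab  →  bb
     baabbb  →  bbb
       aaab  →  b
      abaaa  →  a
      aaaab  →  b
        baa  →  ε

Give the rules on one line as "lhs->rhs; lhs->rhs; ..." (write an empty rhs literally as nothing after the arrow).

  | baabaaaab => baaaab => aab => ab => b
  | bbbaaaabb => bbaabb => bbb
  | abb => bb
  | baaab => ab => b

ab->b; baa->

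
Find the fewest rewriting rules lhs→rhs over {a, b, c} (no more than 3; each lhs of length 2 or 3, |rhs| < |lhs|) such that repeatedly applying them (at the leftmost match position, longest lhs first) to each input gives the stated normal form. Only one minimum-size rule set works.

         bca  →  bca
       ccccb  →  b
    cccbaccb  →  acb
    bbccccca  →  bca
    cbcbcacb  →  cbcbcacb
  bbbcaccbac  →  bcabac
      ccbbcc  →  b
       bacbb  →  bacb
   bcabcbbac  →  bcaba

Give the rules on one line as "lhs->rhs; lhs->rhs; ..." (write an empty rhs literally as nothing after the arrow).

bb->b; cba->ac; cc->

  | bca
  | ccccb => ccb => b
  | cccbaccb => cbaccb => acccb => acb
  | bbccccca => bccccca => bccca => bca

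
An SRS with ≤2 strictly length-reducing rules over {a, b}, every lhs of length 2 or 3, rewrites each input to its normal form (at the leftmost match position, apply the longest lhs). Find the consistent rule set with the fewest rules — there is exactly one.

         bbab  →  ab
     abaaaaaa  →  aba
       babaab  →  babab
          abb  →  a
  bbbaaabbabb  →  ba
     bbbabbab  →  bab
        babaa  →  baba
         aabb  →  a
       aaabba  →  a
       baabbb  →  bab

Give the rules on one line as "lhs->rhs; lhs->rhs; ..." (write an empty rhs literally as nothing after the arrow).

  | bbab => ab
  | abaaaaaa => abaaaaa => abaaaa => abaaa => abaa => aba
  | babaab => babab
  | abb => a

aa->a; bb->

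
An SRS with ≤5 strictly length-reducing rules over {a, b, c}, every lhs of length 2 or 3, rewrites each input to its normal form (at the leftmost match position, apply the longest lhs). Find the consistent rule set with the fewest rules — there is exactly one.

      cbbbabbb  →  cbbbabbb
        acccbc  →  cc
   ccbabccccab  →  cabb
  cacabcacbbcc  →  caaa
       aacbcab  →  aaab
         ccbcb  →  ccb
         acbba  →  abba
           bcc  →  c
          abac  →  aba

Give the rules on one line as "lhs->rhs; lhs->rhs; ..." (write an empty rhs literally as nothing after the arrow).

  | cbbbabbb
  | acccbc => ccbc => cc
  | ccbabccccab => ccbacccab => ccbccab => cccab => cabb
  | cacabcacbbcc => caabcacbbcc => caaacbbcc => caaabbcc => caaabc => caaa

ac->a; acc->c; bc->; cca->ab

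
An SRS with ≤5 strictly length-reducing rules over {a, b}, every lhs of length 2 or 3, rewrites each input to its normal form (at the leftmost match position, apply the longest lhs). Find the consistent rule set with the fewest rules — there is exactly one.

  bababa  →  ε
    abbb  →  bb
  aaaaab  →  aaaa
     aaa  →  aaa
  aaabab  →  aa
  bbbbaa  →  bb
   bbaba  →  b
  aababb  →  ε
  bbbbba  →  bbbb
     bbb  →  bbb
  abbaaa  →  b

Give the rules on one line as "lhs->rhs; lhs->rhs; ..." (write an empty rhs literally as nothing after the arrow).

  | bababa => baba => ba => ε
  | abbb => bb
  | aaaaab => aaaa
  | aaa

ab->; ba->; baa->bb; bba->b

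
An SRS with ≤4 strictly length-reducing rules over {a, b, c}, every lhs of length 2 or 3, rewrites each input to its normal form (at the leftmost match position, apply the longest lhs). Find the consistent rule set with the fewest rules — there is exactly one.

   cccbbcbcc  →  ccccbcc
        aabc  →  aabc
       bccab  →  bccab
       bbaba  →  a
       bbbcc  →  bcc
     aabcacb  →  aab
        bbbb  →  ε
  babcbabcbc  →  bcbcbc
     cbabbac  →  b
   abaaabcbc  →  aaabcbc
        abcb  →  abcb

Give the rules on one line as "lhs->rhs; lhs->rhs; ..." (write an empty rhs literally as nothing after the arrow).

ba->; bb->; cac->b

  | cccbbcbcc => ccccbcc
  | aabc
  | bccab
  | bbaba => aba => a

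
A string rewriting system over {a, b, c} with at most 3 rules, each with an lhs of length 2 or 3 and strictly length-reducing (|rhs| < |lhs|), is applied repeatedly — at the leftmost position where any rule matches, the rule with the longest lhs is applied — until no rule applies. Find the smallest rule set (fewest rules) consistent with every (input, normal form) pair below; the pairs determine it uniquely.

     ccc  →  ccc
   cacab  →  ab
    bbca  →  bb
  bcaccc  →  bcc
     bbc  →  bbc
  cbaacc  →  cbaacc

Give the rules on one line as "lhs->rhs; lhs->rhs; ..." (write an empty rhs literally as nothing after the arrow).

  | ccc
  | cacab => ab
  | bbca => bb
  | bcaccc => bcc

ca->; cac->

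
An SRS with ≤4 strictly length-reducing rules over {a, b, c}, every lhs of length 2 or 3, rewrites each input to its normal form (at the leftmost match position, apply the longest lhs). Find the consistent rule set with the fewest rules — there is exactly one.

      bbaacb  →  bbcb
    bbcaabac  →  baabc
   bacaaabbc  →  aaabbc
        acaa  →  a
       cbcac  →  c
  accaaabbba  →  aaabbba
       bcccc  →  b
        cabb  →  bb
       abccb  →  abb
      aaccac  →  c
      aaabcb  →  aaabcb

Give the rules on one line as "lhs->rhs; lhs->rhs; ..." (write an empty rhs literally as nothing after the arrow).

  | bbaacb => bbacb => bbcb
  | bbcaabac => baabac => baabc
  | bacaaabbc => bcaaabbc => aaabbc
  | acaa => caa => a

ac->c; bca->a; ca->; cc->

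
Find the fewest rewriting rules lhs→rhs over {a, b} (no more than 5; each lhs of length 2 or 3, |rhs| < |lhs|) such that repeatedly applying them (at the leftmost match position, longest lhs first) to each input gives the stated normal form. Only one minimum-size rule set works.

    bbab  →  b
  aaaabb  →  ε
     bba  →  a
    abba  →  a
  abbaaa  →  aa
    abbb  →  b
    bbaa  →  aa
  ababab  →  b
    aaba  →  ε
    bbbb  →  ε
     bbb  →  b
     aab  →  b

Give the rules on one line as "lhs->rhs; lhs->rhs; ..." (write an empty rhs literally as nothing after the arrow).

aaa->aa; ab->b; ba->; bb->

  | bbab => ab => b
  | aaaabb => aaabb => aabb => abb => bb => ε
  | bba => a
  | abba => bba => a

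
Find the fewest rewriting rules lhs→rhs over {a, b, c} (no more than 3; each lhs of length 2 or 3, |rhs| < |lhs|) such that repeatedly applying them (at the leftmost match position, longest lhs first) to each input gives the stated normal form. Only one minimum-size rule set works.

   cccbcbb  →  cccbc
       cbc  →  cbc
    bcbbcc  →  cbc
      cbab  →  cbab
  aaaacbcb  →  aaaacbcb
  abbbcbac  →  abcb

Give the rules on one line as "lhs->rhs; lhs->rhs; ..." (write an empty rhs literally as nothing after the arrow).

  | cccbcbb => cccbc
  | cbc
  | bcbbcc => bccc => cbc
  | cbab

bac->b; bb->; bcc->cb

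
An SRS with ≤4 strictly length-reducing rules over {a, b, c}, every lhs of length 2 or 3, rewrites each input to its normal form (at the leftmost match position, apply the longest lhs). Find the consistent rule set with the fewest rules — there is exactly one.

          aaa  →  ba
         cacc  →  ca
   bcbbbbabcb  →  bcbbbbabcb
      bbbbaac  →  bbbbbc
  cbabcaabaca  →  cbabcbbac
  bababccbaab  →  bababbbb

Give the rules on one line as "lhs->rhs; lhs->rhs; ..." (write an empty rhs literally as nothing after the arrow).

  | aaa => ba
  | cacc => ca
  | bcbbbbabcb
  | bbbbaac => bbbbbc

aa->b; aca->ac; cc->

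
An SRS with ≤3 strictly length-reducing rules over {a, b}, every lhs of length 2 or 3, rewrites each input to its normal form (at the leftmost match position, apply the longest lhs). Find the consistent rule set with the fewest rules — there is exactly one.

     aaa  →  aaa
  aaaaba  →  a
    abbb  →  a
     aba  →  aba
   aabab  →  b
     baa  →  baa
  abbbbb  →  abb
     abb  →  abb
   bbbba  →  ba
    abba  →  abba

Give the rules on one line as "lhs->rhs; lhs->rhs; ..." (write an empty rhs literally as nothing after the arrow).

aab->bb; bab->; bbb->

  | aaa
  | aaaaba => aabba => bbba => a
  | abbb => a
  | aba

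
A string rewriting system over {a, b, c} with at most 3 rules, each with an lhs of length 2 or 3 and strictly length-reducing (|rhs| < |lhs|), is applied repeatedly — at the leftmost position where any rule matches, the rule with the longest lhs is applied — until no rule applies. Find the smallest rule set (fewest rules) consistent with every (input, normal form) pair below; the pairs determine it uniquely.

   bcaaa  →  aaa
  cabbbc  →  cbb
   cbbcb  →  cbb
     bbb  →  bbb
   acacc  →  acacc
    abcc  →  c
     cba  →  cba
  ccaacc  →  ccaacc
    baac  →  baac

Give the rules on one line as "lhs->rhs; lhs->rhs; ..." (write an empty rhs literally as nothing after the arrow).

ab->b; bc->

  | bcaaa => aaa
  | cabbbc => cbbbc => cbb
  | cbbcb => cbb
  | bbb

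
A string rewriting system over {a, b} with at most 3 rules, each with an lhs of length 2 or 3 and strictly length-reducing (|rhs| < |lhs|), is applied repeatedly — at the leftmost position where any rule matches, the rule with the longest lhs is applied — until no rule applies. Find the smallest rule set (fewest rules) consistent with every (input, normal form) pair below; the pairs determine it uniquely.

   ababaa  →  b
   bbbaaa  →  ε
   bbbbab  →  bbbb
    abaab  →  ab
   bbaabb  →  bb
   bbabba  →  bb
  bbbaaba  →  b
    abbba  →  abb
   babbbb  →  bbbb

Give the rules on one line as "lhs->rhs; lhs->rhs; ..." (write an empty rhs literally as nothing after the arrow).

aa->b; aab->ab; ba->

  | ababaa => abaa => aa => b
  | bbbaaa => bbaa => ba => ε
  | bbbbab => bbbb
  | abaab => aab => ab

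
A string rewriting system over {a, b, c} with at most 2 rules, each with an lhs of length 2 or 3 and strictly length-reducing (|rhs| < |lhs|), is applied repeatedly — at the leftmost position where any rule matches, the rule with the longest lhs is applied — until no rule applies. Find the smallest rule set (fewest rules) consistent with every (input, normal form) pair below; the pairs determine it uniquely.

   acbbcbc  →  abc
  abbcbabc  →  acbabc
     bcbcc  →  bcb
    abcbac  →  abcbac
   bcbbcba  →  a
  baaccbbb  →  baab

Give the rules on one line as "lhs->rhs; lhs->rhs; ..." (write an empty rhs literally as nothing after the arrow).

  | acbbcbc => accbc => abc
  | abbcbabc => acbabc
  | bcbcc => bcb
  | abcbac

bb->; cc->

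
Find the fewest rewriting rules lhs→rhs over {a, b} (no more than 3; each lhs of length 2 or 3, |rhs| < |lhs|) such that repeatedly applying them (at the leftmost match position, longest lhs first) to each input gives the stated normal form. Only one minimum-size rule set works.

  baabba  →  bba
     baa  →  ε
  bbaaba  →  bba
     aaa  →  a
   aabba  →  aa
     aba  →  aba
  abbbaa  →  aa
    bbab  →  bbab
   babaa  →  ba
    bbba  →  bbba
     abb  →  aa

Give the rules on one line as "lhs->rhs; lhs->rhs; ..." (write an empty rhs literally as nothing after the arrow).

  | baabba => bba
  | baa => ε
  | bbaaba => bba
  | aaa => a

aaa->a; abb->aa; baa->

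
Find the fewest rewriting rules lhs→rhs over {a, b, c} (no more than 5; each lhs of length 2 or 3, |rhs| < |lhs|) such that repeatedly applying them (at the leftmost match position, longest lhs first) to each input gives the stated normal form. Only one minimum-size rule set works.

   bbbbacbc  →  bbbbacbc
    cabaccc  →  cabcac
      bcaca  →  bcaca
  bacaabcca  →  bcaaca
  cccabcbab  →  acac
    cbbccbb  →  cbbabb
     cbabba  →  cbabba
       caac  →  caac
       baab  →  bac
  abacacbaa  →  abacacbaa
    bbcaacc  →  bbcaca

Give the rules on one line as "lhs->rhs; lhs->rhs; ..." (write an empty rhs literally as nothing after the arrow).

aab->ac; acc->ca; bcb->; cc->a

  | bbbbacbc
  | cabaccc => cabcac
  | bcaca
  | bacaabcca => bacaccca => baccaca => bcaaca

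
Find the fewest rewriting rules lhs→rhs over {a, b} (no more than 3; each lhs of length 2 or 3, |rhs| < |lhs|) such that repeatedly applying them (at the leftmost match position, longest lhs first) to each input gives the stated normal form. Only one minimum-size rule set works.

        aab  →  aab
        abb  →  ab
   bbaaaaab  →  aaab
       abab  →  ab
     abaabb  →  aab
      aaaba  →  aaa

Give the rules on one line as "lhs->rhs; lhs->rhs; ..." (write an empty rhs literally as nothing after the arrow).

abb->ab; ba->

  | aab
  | abb => ab
  | bbaaaaab => baaaab => aaab
  | abab => ab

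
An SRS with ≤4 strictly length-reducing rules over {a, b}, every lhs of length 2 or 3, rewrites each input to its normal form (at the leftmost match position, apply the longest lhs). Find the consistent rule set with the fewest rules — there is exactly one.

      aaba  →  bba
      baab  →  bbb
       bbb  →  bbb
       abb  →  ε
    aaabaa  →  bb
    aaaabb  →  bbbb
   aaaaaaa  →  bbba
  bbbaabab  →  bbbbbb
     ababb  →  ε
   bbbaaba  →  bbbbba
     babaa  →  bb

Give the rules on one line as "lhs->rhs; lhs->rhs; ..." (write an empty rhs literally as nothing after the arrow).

  | aaba => bba
  | baab => bbb
  | bbb
  | abb => ε

aa->b; ab->b; aba->a; abb->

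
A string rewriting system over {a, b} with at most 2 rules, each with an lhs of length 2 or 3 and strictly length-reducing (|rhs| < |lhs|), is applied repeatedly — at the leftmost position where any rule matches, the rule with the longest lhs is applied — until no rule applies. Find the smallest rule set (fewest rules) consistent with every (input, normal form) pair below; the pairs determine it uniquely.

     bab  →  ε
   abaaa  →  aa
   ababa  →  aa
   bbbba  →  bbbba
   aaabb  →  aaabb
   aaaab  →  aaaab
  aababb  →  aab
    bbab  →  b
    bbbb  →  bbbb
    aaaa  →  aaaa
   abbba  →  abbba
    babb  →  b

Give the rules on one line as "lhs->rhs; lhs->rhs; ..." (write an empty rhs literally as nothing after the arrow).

  | bab => ε
  | abaaa => aa
  | ababa => aa
  | bbbba

baa->; bab->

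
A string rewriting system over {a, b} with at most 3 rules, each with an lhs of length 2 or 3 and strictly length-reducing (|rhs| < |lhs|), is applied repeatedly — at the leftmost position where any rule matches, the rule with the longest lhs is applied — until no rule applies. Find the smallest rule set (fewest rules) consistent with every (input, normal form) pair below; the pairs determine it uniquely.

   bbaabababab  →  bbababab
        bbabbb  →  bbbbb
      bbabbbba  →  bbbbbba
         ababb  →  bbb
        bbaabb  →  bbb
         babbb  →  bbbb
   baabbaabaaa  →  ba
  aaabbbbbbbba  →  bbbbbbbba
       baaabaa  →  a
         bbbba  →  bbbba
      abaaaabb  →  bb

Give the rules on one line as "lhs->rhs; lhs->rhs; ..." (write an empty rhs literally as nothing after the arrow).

abb->bb; baa->

  | bbaabababab => bbababab
  | bbabbb => bbbbb
  | bbabbbba => bbbbbba
  | ababb => abbb => bbb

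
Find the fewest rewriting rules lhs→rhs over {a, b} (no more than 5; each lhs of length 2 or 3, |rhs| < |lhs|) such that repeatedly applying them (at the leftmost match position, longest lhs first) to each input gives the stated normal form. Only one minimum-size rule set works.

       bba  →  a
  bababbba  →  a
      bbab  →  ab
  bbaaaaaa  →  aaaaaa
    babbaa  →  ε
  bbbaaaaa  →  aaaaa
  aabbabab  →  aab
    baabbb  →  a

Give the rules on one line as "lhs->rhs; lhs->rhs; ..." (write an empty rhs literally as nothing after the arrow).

aba->; baa->ab; bb->; bbb->bb

  | bba => a
  | bababbba => bbbba => bbba => bba => a
  | bbab => ab
  | bbaaaaaa => aaaaaa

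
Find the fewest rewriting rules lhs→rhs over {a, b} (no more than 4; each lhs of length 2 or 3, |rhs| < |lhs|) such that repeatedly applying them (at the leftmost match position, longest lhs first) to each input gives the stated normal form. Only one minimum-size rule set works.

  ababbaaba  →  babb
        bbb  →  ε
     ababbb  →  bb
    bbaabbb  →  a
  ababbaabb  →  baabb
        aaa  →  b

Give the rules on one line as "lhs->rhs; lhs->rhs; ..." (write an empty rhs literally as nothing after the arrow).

aaa->b; aba->bb; bba->; bbb->

  | ababbaaba => bbbbaaba => baaba => babb
  | bbb => ε
  | ababbb => bbbbb => bb
  | bbaabbb => abbb => a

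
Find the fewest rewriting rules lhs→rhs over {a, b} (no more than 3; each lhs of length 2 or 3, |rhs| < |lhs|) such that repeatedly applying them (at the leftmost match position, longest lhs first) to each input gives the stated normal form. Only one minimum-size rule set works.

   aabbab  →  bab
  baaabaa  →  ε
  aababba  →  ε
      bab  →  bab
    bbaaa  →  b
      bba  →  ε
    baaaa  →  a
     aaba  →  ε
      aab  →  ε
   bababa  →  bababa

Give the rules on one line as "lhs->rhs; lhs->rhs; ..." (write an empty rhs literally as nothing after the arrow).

aa->b; bb->; bba->

  | aabbab => bbbab => bab
  | baaabaa => bbabaa => baa => bb => ε
  | aababba => bbabba => bba => ε
  | bab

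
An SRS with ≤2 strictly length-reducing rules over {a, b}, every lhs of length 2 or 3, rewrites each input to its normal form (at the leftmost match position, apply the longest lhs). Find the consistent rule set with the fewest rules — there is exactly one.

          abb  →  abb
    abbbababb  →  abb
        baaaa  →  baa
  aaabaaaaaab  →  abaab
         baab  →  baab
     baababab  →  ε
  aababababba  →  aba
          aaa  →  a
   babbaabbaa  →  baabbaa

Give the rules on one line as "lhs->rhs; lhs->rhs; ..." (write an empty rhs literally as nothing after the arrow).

  | abb
  | abbbababb => abbabb => abb
  | baaaa => baa
  | aaabaaaaaab => abaaaaaab => abaaaab => abaab

aaa->a; bab->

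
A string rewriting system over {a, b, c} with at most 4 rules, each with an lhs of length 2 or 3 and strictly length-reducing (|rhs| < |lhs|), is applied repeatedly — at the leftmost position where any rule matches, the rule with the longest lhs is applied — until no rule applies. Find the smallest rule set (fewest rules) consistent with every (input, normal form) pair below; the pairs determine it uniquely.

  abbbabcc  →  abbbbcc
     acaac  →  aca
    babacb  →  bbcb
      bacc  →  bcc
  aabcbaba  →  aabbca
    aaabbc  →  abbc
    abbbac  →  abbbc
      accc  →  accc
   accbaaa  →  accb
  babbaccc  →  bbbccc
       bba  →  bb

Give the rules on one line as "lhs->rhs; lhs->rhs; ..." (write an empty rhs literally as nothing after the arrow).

  | abbbabcc => abbbbcc
  | acaac => aca
  | babacb => bbacb => bbcb
  | bacc => bcc

aaa->a; aac->a; ba->b; cbb->bc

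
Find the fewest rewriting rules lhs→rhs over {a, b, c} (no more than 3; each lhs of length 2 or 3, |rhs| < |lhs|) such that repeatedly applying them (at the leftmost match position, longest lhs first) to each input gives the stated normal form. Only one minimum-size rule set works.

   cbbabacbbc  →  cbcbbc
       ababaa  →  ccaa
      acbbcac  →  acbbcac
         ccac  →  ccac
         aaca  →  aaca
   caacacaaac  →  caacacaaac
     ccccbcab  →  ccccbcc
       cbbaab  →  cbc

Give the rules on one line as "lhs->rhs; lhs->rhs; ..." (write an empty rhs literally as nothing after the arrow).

  | cbbabacbbc => cbbacbbc => cbcbbc
  | ababaa => cabaa => ccaa
  | acbbcac
  | ccac

ab->c; bba->b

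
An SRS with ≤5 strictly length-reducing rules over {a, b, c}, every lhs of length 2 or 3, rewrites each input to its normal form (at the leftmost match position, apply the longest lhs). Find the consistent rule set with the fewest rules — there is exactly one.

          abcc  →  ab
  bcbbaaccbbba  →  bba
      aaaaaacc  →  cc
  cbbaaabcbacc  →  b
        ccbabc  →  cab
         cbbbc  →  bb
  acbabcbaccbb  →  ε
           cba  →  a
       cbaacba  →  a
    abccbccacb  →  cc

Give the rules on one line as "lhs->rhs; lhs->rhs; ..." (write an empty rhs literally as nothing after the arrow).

  | abcc => abc => ab
  | bcbbaaccbbba => baaccbbba => baccbbba => bccbbba => bcbbba => bba
  | aaaaaacc => aaaaacc => aaaacc => aaacc => aacc => acc => cc
  | cbbaaabcbacc => baaabcbacc => baaaacc => baaacc => baacc => bacc => bcc => bc => b

ac->c; bc->b; bcb->; cb->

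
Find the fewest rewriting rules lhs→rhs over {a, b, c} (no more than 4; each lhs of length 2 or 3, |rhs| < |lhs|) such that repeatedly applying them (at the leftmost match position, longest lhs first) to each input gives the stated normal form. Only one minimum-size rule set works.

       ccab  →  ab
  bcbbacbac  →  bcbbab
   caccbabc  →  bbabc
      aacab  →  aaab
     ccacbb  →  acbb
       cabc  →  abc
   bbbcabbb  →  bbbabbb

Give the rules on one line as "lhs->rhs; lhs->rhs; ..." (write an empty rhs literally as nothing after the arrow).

acc->b; ca->a; cba->ac

  | ccab => cab => ab
  | bcbbacbac => bcbbaacc => bcbbab
  | caccbabc => accbabc => bbabc
  | aacab => aaab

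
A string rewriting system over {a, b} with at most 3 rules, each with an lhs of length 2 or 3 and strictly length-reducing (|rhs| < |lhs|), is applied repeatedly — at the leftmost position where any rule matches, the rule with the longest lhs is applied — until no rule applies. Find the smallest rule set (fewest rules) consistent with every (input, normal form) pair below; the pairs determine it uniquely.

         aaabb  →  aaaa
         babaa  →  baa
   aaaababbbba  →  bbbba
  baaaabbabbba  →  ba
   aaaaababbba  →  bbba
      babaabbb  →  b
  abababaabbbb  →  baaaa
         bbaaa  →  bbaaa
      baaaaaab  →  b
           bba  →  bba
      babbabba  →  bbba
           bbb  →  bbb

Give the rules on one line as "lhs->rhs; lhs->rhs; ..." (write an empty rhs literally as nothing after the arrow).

ab->b; abb->aa; bab->b

  | aaabb => aaaa
  | babaa => baa
  | aaaababbbba => aaababbbba => aababbbba => ababbbba => babbbba => bbbba
  | baaaabbabbba => baaaaaabbba => baaaaaaaba => baaaaaaba => baaaaaba => baaaaba => baaaba => baaba => baba => ba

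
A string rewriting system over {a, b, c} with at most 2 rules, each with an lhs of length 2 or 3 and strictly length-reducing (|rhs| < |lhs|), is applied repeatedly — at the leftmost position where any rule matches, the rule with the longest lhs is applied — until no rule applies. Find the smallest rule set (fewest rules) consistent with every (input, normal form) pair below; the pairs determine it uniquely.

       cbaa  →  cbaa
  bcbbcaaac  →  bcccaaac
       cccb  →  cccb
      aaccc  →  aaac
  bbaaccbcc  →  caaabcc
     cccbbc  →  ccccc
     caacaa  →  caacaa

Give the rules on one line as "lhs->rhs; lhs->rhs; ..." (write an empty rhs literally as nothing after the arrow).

  | cbaa
  | bcbbcaaac => bcccaaac
  | cccb
  | aaccc => aaac

acc->aa; bb->c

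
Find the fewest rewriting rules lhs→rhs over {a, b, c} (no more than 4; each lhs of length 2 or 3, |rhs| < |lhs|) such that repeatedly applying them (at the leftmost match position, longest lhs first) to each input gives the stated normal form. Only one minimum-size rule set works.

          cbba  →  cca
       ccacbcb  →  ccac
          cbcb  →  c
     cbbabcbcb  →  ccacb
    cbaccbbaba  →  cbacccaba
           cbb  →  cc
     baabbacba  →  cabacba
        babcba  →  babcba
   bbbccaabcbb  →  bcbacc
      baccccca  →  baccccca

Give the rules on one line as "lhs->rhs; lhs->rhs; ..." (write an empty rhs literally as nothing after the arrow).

  | cbba => cca
  | ccacbcb => ccabb => ccac
  | cbcb => bb => c
  | cbbabcbcb => ccabcbcb => ccabbb => ccacb

aab->ba; bb->c; cbc->b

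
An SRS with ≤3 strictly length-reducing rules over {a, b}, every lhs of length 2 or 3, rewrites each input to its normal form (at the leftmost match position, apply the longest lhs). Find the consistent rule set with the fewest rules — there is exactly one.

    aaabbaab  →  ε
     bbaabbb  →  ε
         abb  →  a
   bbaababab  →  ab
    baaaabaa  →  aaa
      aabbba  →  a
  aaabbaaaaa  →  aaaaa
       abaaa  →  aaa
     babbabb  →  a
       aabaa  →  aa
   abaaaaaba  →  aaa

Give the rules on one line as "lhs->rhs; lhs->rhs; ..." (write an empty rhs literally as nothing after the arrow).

aab->ba; ba->; bb->

  | aaabbaab => ababaab => abaab => aab => ba => ε
  | bbaabbb => aabbb => babb => bb => ε
  | abb => a
  | bbaababab => aababab => baabab => abab => ab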